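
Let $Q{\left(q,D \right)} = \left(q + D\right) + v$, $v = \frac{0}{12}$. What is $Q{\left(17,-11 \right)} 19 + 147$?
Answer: $261$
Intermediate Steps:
$v = 0$ ($v = 0 \cdot \frac{1}{12} = 0$)
$Q{\left(q,D \right)} = D + q$ ($Q{\left(q,D \right)} = \left(q + D\right) + 0 = \left(D + q\right) + 0 = D + q$)
$Q{\left(17,-11 \right)} 19 + 147 = \left(-11 + 17\right) 19 + 147 = 6 \cdot 19 + 147 = 114 + 147 = 261$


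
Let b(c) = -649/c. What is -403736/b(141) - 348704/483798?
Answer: 13770417033176/156992451 ≈ 87714.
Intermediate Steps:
-403736/b(141) - 348704/483798 = -403736/((-649/141)) - 348704/483798 = -403736/((-649*1/141)) - 348704*1/483798 = -403736/(-649/141) - 174352/241899 = -403736*(-141/649) - 174352/241899 = 56926776/649 - 174352/241899 = 13770417033176/156992451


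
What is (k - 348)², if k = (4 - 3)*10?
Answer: 114244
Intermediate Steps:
k = 10 (k = 1*10 = 10)
(k - 348)² = (10 - 348)² = (-338)² = 114244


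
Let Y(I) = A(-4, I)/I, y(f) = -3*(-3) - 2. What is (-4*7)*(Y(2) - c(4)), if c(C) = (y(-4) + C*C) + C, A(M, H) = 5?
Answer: 686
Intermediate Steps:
y(f) = 7 (y(f) = 9 - 2 = 7)
Y(I) = 5/I
c(C) = 7 + C + C**2 (c(C) = (7 + C*C) + C = (7 + C**2) + C = 7 + C + C**2)
(-4*7)*(Y(2) - c(4)) = (-4*7)*(5/2 - (7 + 4 + 4**2)) = -28*(5*(1/2) - (7 + 4 + 16)) = -28*(5/2 - 1*27) = -28*(5/2 - 27) = -28*(-49/2) = 686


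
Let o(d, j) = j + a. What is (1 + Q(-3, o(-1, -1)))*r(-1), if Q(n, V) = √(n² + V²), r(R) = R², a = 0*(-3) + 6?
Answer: 1 + √34 ≈ 6.8309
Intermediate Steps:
a = 6 (a = 0 + 6 = 6)
o(d, j) = 6 + j (o(d, j) = j + 6 = 6 + j)
Q(n, V) = √(V² + n²)
(1 + Q(-3, o(-1, -1)))*r(-1) = (1 + √((6 - 1)² + (-3)²))*(-1)² = (1 + √(5² + 9))*1 = (1 + √(25 + 9))*1 = (1 + √34)*1 = 1 + √34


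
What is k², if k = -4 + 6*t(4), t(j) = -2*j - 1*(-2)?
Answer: 1600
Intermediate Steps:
t(j) = 2 - 2*j (t(j) = -2*j + 2 = 2 - 2*j)
k = -40 (k = -4 + 6*(2 - 2*4) = -4 + 6*(2 - 8) = -4 + 6*(-6) = -4 - 36 = -40)
k² = (-40)² = 1600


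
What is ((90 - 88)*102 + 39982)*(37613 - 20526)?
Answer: 686658182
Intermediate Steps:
((90 - 88)*102 + 39982)*(37613 - 20526) = (2*102 + 39982)*17087 = (204 + 39982)*17087 = 40186*17087 = 686658182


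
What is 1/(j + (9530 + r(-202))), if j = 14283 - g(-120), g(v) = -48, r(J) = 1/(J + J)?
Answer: 404/9639843 ≈ 4.1909e-5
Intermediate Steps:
r(J) = 1/(2*J)
j = 14331 (j = 14283 - 1*(-48) = 14283 + 48 = 14331)
1/(j + (9530 + r(-202))) = 1/(14331 + (9530 + (½)/(-202))) = 1/(14331 + (9530 + (½)*(-1/202))) = 1/(14331 + (9530 - 1/404)) = 1/(14331 + 3850119/404) = 1/(9639843/404) = 404/9639843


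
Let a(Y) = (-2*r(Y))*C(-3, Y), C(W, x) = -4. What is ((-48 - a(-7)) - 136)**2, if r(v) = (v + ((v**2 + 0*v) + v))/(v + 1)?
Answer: 169744/9 ≈ 18860.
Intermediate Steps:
r(v) = (v**2 + 2*v)/(1 + v) (r(v) = (v + ((v**2 + 0) + v))/(1 + v) = (v + (v**2 + v))/(1 + v) = (v + (v + v**2))/(1 + v) = (v**2 + 2*v)/(1 + v))
a(Y) = 8*Y*(2 + Y)/(1 + Y) (a(Y) = -2*Y*(2 + Y)/(1 + Y)*(-4) = 8*Y*(2 + Y)/(1 + Y))
((-48 - a(-7)) - 136)**2 = ((-48 - 8*(-7)*(2 - 7)/(1 - 7)) - 136)**2 = ((-48 - 8*(-7)*(-5)/(-6)) - 136)**2 = ((-48 - 8*(-7)*(-1)*(-5)/6) - 136)**2 = ((-48 - 1*(-140/3)) - 136)**2 = ((-48 + 140/3) - 136)**2 = (-4/3 - 136)**2 = (-412/3)**2 = 169744/9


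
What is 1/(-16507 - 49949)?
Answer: -1/66456 ≈ -1.5048e-5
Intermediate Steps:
1/(-16507 - 49949) = 1/(-66456) = -1/66456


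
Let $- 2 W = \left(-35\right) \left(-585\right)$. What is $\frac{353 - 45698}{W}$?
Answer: $\frac{6046}{1365} \approx 4.4293$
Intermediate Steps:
$W = - \frac{20475}{2}$ ($W = - \frac{\left(-35\right) \left(-585\right)}{2} = \left(- \frac{1}{2}\right) 20475 = - \frac{20475}{2} \approx -10238.0$)
$\frac{353 - 45698}{W} = \frac{353 - 45698}{- \frac{20475}{2}} = \left(-45345\right) \left(- \frac{2}{20475}\right) = \frac{6046}{1365}$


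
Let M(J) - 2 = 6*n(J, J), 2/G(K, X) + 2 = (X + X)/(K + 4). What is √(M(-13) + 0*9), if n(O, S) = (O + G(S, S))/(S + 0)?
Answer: √4706/26 ≈ 2.6385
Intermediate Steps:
G(K, X) = 2/(-2 + 2*X/(4 + K)) (G(K, X) = 2/(-2 + (X + X)/(K + 4)) = 2/(-2 + (2*X)/(4 + K)) = 2/(-2 + 2*X/(4 + K)))
n(O, S) = (-1 + O - S/4)/S (n(O, S) = (O + (-4 - S)/(4 + S - S))/(S + 0) = (O + (-4 - S)/4)/S = (O + (-1 - S/4))/S = (-1 + O - S/4)/S)
M(J) = 2 + 6*(-1 + 3*J/4)/J (M(J) = 2 + 6*((-1 + J - J/4)/J) = 2 + 6*((-1 + 3*J/4)/J) = 2 + 6*(-1 + 3*J/4)/J)
√(M(-13) + 0*9) = √((13/2 - 6/(-13)) + 0*9) = √((13/2 - 6*(-1/13)) + 0) = √((13/2 + 6/13) + 0) = √(181/26 + 0) = √(181/26) = √4706/26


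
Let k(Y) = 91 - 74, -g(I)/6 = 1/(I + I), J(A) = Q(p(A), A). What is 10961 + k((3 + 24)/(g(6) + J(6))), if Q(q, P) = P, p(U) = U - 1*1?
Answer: 10978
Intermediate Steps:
p(U) = -1 + U (p(U) = U - 1 = -1 + U)
J(A) = A
g(I) = -3/I (g(I) = -6/(I + I) = -6*1/(2*I) = -3/I)
k(Y) = 17
10961 + k((3 + 24)/(g(6) + J(6))) = 10961 + 17 = 10978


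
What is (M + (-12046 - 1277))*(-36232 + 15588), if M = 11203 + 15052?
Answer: -266968208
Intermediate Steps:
M = 26255
(M + (-12046 - 1277))*(-36232 + 15588) = (26255 + (-12046 - 1277))*(-36232 + 15588) = (26255 - 13323)*(-20644) = 12932*(-20644) = -266968208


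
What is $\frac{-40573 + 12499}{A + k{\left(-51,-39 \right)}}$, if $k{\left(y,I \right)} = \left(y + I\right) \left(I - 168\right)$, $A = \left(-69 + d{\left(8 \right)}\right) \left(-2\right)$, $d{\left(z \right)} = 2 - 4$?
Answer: $- \frac{14037}{9386} \approx -1.4955$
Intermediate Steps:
$d{\left(z \right)} = -2$
$A = 142$ ($A = \left(-69 - 2\right) \left(-2\right) = \left(-71\right) \left(-2\right) = 142$)
$k{\left(y,I \right)} = \left(-168 + I\right) \left(I + y\right)$ ($k{\left(y,I \right)} = \left(I + y\right) \left(-168 + I\right) = \left(-168 + I\right) \left(I + y\right)$)
$\frac{-40573 + 12499}{A + k{\left(-51,-39 \right)}} = \frac{-40573 + 12499}{142 - \left(-17109 - 1521\right)} = - \frac{28074}{142 + \left(1521 + 6552 + 8568 + 1989\right)} = - \frac{28074}{142 + 18630} = - \frac{28074}{18772} = \left(-28074\right) \frac{1}{18772} = - \frac{14037}{9386}$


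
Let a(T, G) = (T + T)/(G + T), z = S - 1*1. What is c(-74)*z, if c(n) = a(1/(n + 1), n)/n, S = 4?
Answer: -1/66637 ≈ -1.5007e-5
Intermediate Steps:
z = 3 (z = 4 - 1*1 = 4 - 1 = 3)
a(T, G) = 2*T/(G + T) (a(T, G) = (2*T)/(G + T) = 2*T/(G + T))
c(n) = 2/(n*(1 + n)*(n + 1/(1 + n))) (c(n) = (2/((n + 1)*(n + 1/(n + 1))))/n = (2/((1 + n)*(n + 1/(1 + n))))/n = 2/(n*(1 + n)*(n + 1/(1 + n))))
c(-74)*z = (2/(-74*(1 - 74*(1 - 74))))*3 = (2*(-1/74)/(1 - 74*(-73)))*3 = (2*(-1/74)/(1 + 5402))*3 = (2*(-1/74)/5403)*3 = (2*(-1/74)*(1/5403))*3 = -1/199911*3 = -1/66637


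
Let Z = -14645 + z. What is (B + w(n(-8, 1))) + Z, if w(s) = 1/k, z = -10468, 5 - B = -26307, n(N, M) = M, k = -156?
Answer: 187043/156 ≈ 1199.0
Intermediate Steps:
B = 26312 (B = 5 - 1*(-26307) = 5 + 26307 = 26312)
w(s) = -1/156 (w(s) = 1/(-156) = -1/156)
Z = -25113 (Z = -14645 - 10468 = -25113)
(B + w(n(-8, 1))) + Z = (26312 - 1/156) - 25113 = 4104671/156 - 25113 = 187043/156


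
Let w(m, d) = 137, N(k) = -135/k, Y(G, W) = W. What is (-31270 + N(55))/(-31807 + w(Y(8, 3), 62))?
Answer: 343997/348370 ≈ 0.98745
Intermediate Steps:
(-31270 + N(55))/(-31807 + w(Y(8, 3), 62)) = (-31270 - 135/55)/(-31807 + 137) = (-31270 - 135*1/55)/(-31670) = (-31270 - 27/11)*(-1/31670) = -343997/11*(-1/31670) = 343997/348370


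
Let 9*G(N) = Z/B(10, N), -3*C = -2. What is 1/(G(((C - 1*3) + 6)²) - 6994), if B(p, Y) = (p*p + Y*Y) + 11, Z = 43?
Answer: -23632/165281821 ≈ -0.00014298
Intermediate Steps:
B(p, Y) = 11 + Y² + p² (B(p, Y) = (p² + Y²) + 11 = (Y² + p²) + 11 = 11 + Y² + p²)
C = ⅔ (C = -⅓*(-2) = ⅔ ≈ 0.66667)
G(N) = 43/(9*(111 + N²)) (G(N) = (43/(11 + N² + 10²))/9 = (43/(11 + N² + 100))/9 = (43/(111 + N²))/9 = 43/(9*(111 + N²)))
1/(G(((C - 1*3) + 6)²) - 6994) = 1/(43/(9*(111 + (((⅔ - 1*3) + 6)²)²)) - 6994) = 1/(43/(9*(111 + (((⅔ - 3) + 6)²)²)) - 6994) = 1/(43/(9*(111 + ((-7/3 + 6)²)²)) - 6994) = 1/(43/(9*(111 + ((11/3)²)²)) - 6994) = 1/(43/(9*(111 + (121/9)²)) - 6994) = 1/(43/(9*(111 + 14641/81)) - 6994) = 1/(43/(9*(23632/81)) - 6994) = 1/((43/9)*(81/23632) - 6994) = 1/(387/23632 - 6994) = 1/(-165281821/23632) = -23632/165281821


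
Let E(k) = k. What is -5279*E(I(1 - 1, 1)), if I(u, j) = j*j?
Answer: -5279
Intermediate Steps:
I(u, j) = j**2
-5279*E(I(1 - 1, 1)) = -5279*1**2 = -5279*1 = -5279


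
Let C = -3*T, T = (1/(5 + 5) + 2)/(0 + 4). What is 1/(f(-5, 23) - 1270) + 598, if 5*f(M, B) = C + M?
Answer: 152049074/254263 ≈ 598.00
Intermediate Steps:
T = 21/40 (T = (1/10 + 2)/4 = (⅒ + 2)*(¼) = (21/10)*(¼) = 21/40 ≈ 0.52500)
C = -63/40 (C = -3*21/40 = -63/40 ≈ -1.5750)
f(M, B) = -63/200 + M/5 (f(M, B) = (-63/40 + M)/5 = -63/200 + M/5)
1/(f(-5, 23) - 1270) + 598 = 1/((-63/200 + (⅕)*(-5)) - 1270) + 598 = 1/((-63/200 - 1) - 1270) + 598 = 1/(-263/200 - 1270) + 598 = 1/(-254263/200) + 598 = -200/254263 + 598 = 152049074/254263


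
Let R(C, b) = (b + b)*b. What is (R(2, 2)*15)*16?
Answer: 1920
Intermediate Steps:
R(C, b) = 2*b² (R(C, b) = (2*b)*b = 2*b²)
(R(2, 2)*15)*16 = ((2*2²)*15)*16 = ((2*4)*15)*16 = (8*15)*16 = 120*16 = 1920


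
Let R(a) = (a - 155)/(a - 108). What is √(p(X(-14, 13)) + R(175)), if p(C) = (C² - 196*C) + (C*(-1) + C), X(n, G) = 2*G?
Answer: 2*I*√4960010/67 ≈ 66.481*I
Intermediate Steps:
R(a) = (-155 + a)/(-108 + a)
p(C) = C² - 196*C (p(C) = (C² - 196*C) + (-C + C) = (C² - 196*C) + 0 = C² - 196*C)
√(p(X(-14, 13)) + R(175)) = √((2*13)*(-196 + 2*13) + (-155 + 175)/(-108 + 175)) = √(26*(-196 + 26) + 20/67) = √(26*(-170) + (1/67)*20) = √(-4420 + 20/67) = √(-296120/67) = 2*I*√4960010/67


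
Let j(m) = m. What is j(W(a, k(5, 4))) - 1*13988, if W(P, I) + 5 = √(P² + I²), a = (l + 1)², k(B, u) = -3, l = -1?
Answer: -13990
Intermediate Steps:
a = 0 (a = (-1 + 1)² = 0² = 0)
W(P, I) = -5 + √(I² + P²) (W(P, I) = -5 + √(P² + I²) = -5 + √(I² + P²))
j(W(a, k(5, 4))) - 1*13988 = (-5 + √((-3)² + 0²)) - 1*13988 = (-5 + √(9 + 0)) - 13988 = (-5 + √9) - 13988 = (-5 + 3) - 13988 = -2 - 13988 = -13990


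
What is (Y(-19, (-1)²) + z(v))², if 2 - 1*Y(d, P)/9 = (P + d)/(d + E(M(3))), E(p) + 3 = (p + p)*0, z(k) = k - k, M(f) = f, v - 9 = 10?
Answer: 13689/121 ≈ 113.13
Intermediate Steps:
v = 19 (v = 9 + 10 = 19)
z(k) = 0
E(p) = -3 (E(p) = -3 + (p + p)*0 = -3 + (2*p)*0 = -3 + 0 = -3)
Y(d, P) = 18 - 9*(P + d)/(-3 + d) (Y(d, P) = 18 - 9*(P + d)/(d - 3) = 18 - 9*(P + d)/(-3 + d))
(Y(-19, (-1)²) + z(v))² = (9*(-6 - 19 - 1*(-1)²)/(-3 - 19) + 0)² = (9*(-6 - 19 - 1*1)/(-22) + 0)² = (9*(-1/22)*(-6 - 19 - 1) + 0)² = (9*(-1/22)*(-26) + 0)² = (117/11 + 0)² = (117/11)² = 13689/121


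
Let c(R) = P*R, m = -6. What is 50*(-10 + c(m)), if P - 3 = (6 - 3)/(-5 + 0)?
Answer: -1220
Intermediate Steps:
P = 12/5 (P = 3 + (6 - 3)/(-5 + 0) = 3 + 3/(-5) = 3 + 3*(-⅕) = 3 - ⅗ = 12/5 ≈ 2.4000)
c(R) = 12*R/5
50*(-10 + c(m)) = 50*(-10 + (12/5)*(-6)) = 50*(-10 - 72/5) = 50*(-122/5) = -1220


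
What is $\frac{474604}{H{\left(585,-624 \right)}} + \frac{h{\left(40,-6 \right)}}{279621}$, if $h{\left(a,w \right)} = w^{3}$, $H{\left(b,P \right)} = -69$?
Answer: $- \frac{14745473332}{2143761} \approx -6878.3$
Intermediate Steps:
$\frac{474604}{H{\left(585,-624 \right)}} + \frac{h{\left(40,-6 \right)}}{279621} = \frac{474604}{-69} + \frac{\left(-6\right)^{3}}{279621} = 474604 \left(- \frac{1}{69}\right) - \frac{24}{31069} = - \frac{474604}{69} - \frac{24}{31069} = - \frac{14745473332}{2143761}$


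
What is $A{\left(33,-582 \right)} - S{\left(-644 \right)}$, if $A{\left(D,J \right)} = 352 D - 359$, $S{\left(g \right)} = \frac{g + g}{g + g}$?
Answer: $11256$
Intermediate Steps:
$S{\left(g \right)} = 1$ ($S{\left(g \right)} = \frac{2 g}{2 g} = 2 g \frac{1}{2 g} = 1$)
$A{\left(D,J \right)} = -359 + 352 D$
$A{\left(33,-582 \right)} - S{\left(-644 \right)} = \left(-359 + 352 \cdot 33\right) - 1 = \left(-359 + 11616\right) - 1 = 11257 - 1 = 11256$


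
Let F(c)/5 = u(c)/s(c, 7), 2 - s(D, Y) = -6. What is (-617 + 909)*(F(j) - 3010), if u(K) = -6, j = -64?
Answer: -880015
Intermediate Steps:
s(D, Y) = 8 (s(D, Y) = 2 - 1*(-6) = 2 + 6 = 8)
F(c) = -15/4 (F(c) = 5*(-6/8) = 5*(-6*1/8) = 5*(-3/4) = -15/4)
(-617 + 909)*(F(j) - 3010) = (-617 + 909)*(-15/4 - 3010) = 292*(-12055/4) = -880015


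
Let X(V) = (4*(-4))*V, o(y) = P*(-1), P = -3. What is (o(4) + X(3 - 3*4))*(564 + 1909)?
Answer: 363531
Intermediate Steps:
o(y) = 3 (o(y) = -3*(-1) = 3)
X(V) = -16*V
(o(4) + X(3 - 3*4))*(564 + 1909) = (3 - 16*(3 - 3*4))*(564 + 1909) = (3 - 16*(3 - 12))*2473 = (3 - 16*(-9))*2473 = (3 + 144)*2473 = 147*2473 = 363531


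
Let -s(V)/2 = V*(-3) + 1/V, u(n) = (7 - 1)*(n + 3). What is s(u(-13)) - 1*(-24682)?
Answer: 729661/30 ≈ 24322.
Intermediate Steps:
u(n) = 18 + 6*n (u(n) = 6*(3 + n) = 18 + 6*n)
s(V) = -2/V + 6*V (s(V) = -2*(V*(-3) + 1/V) = -2*(-3*V + 1/V) = -2*(1/V - 3*V) = -2/V + 6*V)
s(u(-13)) - 1*(-24682) = (-2/(18 + 6*(-13)) + 6*(18 + 6*(-13))) - 1*(-24682) = (-2/(18 - 78) + 6*(18 - 78)) + 24682 = (-2/(-60) + 6*(-60)) + 24682 = (-2*(-1/60) - 360) + 24682 = (1/30 - 360) + 24682 = -10799/30 + 24682 = 729661/30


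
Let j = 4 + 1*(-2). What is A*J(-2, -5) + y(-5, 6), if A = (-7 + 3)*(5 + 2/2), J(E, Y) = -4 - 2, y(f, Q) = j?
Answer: 146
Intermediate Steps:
j = 2 (j = 4 - 2 = 2)
y(f, Q) = 2
J(E, Y) = -6
A = -24 (A = -4*(5 + 2*(1/2)) = -4*(5 + 1) = -4*6 = -24)
A*J(-2, -5) + y(-5, 6) = -24*(-6) + 2 = 144 + 2 = 146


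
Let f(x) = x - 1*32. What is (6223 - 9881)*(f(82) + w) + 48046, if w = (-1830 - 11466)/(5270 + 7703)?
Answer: -1700824174/12973 ≈ -1.3111e+5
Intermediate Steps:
f(x) = -32 + x (f(x) = x - 32 = -32 + x)
w = -13296/12973 ≈ -1.0249
(6223 - 9881)*(f(82) + w) + 48046 = (6223 - 9881)*((-32 + 82) - 13296/12973) + 48046 = -3658*(50 - 13296/12973) + 48046 = -3658*635354/12973 + 48046 = -2324124932/12973 + 48046 = -1700824174/12973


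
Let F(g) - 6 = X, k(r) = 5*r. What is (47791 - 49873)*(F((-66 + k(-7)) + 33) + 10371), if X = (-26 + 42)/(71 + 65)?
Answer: -367287702/17 ≈ -2.1605e+7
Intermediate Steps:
X = 2/17 (X = 16/136 = 16*(1/136) = 2/17 ≈ 0.11765)
F(g) = 104/17 (F(g) = 6 + 2/17 = 104/17)
(47791 - 49873)*(F((-66 + k(-7)) + 33) + 10371) = (47791 - 49873)*(104/17 + 10371) = -2082*176411/17 = -367287702/17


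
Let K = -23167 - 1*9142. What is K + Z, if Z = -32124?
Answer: -64433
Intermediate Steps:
K = -32309 (K = -23167 - 9142 = -32309)
K + Z = -32309 - 32124 = -64433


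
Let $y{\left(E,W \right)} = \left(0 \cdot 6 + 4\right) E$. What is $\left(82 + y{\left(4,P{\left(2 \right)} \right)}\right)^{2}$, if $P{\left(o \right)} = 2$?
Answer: $9604$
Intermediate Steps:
$y{\left(E,W \right)} = 4 E$ ($y{\left(E,W \right)} = \left(0 + 4\right) E = 4 E$)
$\left(82 + y{\left(4,P{\left(2 \right)} \right)}\right)^{2} = \left(82 + 4 \cdot 4\right)^{2} = \left(82 + 16\right)^{2} = 98^{2} = 9604$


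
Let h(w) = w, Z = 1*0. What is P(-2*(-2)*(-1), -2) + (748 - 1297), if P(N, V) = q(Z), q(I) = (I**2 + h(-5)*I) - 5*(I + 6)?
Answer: -579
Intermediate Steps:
Z = 0
q(I) = -30 + I**2 - 10*I (q(I) = (I**2 - 5*I) - 5*(I + 6) = (I**2 - 5*I) - 5*(6 + I) = (I**2 - 5*I) + (-30 - 5*I) = -30 + I**2 - 10*I)
P(N, V) = -30 (P(N, V) = -30 + 0**2 - 10*0 = -30 + 0 + 0 = -30)
P(-2*(-2)*(-1), -2) + (748 - 1297) = -30 + (748 - 1297) = -30 - 549 = -579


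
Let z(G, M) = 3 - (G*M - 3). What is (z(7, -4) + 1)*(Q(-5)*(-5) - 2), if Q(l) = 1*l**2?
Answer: -4445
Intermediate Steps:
z(G, M) = 6 - G*M (z(G, M) = 3 - (-3 + G*M) = 3 + (3 - G*M) = 6 - G*M)
Q(l) = l**2
(z(7, -4) + 1)*(Q(-5)*(-5) - 2) = ((6 - 1*7*(-4)) + 1)*((-5)**2*(-5) - 2) = ((6 + 28) + 1)*(25*(-5) - 2) = (34 + 1)*(-125 - 2) = 35*(-127) = -4445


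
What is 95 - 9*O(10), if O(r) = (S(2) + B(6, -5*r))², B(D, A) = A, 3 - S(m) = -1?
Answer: -18949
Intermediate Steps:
S(m) = 4 (S(m) = 3 - 1*(-1) = 3 + 1 = 4)
O(r) = (4 - 5*r)²
95 - 9*O(10) = 95 - 9*(-4 + 5*10)² = 95 - 9*(-4 + 50)² = 95 - 9*46² = 95 - 9*2116 = 95 - 19044 = -18949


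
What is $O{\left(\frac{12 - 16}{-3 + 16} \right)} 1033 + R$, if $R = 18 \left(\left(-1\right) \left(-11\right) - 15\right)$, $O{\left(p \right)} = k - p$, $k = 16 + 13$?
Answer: $\frac{392637}{13} \approx 30203.0$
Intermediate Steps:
$k = 29$
$O{\left(p \right)} = 29 - p$
$R = -72$ ($R = 18 \left(11 - 15\right) = 18 \left(-4\right) = -72$)
$O{\left(\frac{12 - 16}{-3 + 16} \right)} 1033 + R = \left(29 - \frac{12 - 16}{-3 + 16}\right) 1033 - 72 = \left(29 - - \frac{4}{13}\right) 1033 - 72 = \left(29 + \frac{4}{13}\right) 1033 - 72 = \frac{381}{13} \cdot 1033 - 72 = \frac{393573}{13} - 72 = \frac{392637}{13}$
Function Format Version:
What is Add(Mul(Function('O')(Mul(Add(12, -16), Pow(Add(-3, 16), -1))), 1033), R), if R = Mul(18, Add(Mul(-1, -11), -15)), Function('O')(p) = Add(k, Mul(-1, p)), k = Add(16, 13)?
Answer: Rational(392637, 13) ≈ 30203.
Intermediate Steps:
k = 29
Function('O')(p) = Add(29, Mul(-1, p))
R = -72 (R = Mul(18, Add(11, -15)) = Mul(18, -4) = -72)
Add(Mul(Function('O')(Mul(Add(12, -16), Pow(Add(-3, 16), -1))), 1033), R) = Add(Mul(Add(29, Mul(-1, Mul(Add(12, -16), Pow(Add(-3, 16), -1)))), 1033), -72) = Add(Mul(Add(29, Mul(-1, Mul(-4, Pow(13, -1)))), 1033), -72) = Add(Mul(Add(29, Mul(-1, Mul(-4, Rational(1, 13)))), 1033), -72) = Add(Mul(Add(29, Mul(-1, Rational(-4, 13))), 1033), -72) = Add(Mul(Add(29, Rational(4, 13)), 1033), -72) = Add(Mul(Rational(381, 13), 1033), -72) = Add(Rational(393573, 13), -72) = Rational(392637, 13)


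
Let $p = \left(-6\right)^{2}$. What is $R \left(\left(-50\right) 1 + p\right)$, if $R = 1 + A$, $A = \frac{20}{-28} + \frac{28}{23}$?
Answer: $- \frac{484}{23} \approx -21.043$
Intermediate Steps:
$A = \frac{81}{161}$ ($A = 20 \left(- \frac{1}{28}\right) + 28 \cdot \frac{1}{23} = - \frac{5}{7} + \frac{28}{23} = \frac{81}{161} \approx 0.50311$)
$R = \frac{242}{161}$ ($R = 1 + \frac{81}{161} = \frac{242}{161} \approx 1.5031$)
$p = 36$
$R \left(\left(-50\right) 1 + p\right) = \frac{242 \left(\left(-50\right) 1 + 36\right)}{161} = \frac{242 \left(-50 + 36\right)}{161} = \frac{242}{161} \left(-14\right) = - \frac{484}{23}$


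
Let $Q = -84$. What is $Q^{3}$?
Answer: $-592704$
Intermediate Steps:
$Q^{3} = \left(-84\right)^{3} = -592704$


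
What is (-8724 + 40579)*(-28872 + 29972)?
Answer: 35040500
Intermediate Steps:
(-8724 + 40579)*(-28872 + 29972) = 31855*1100 = 35040500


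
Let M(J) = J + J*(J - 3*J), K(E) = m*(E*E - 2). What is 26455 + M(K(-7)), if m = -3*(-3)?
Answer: -330980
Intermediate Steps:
m = 9
K(E) = -18 + 9*E² (K(E) = 9*(E*E - 2) = 9*(E² - 2) = 9*(-2 + E²) = -18 + 9*E²)
M(J) = J - 2*J² (M(J) = J + J*(-2*J) = J - 2*J²)
26455 + M(K(-7)) = 26455 + (-18 + 9*(-7)²)*(1 - 2*(-18 + 9*(-7)²)) = 26455 + (-18 + 9*49)*(1 - 2*(-18 + 9*49)) = 26455 + (-18 + 441)*(1 - 2*(-18 + 441)) = 26455 + 423*(1 - 2*423) = 26455 + 423*(1 - 846) = 26455 + 423*(-845) = 26455 - 357435 = -330980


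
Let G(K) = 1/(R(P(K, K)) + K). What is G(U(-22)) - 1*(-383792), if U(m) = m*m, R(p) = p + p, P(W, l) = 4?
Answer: 188825665/492 ≈ 3.8379e+5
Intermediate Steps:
R(p) = 2*p
U(m) = m²
G(K) = 1/(8 + K) (G(K) = 1/(2*4 + K) = 1/(8 + K))
G(U(-22)) - 1*(-383792) = 1/(8 + (-22)²) - 1*(-383792) = 1/(8 + 484) + 383792 = 1/492 + 383792 = 188825665/492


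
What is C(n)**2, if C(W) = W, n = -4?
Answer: 16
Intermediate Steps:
C(n)**2 = (-4)**2 = 16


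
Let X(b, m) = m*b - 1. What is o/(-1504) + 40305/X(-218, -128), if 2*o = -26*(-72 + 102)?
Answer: 11916815/6994352 ≈ 1.7038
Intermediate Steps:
X(b, m) = -1 + b*m (X(b, m) = b*m - 1 = -1 + b*m)
o = -390 (o = (-26*(-72 + 102))/2 = (-26*30)/2 = (½)*(-780) = -390)
o/(-1504) + 40305/X(-218, -128) = -390/(-1504) + 40305/(-1 - 218*(-128)) = -390*(-1/1504) + 40305/(-1 + 27904) = 195/752 + 40305/27903 = 195/752 + 40305*(1/27903) = 195/752 + 13435/9301 = 11916815/6994352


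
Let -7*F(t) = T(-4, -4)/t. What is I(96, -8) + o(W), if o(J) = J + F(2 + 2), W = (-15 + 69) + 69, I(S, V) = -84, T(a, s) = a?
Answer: 274/7 ≈ 39.143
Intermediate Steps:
W = 123 (W = 54 + 69 = 123)
F(t) = 4/(7*t) (F(t) = -(-4)/(7*t) = 4/(7*t))
o(J) = ⅐ + J (o(J) = J + 4/(7*(2 + 2)) = J + (4/7)/4 = J + (4/7)*(¼) = J + ⅐ = ⅐ + J)
I(96, -8) + o(W) = -84 + (⅐ + 123) = -84 + 862/7 = 274/7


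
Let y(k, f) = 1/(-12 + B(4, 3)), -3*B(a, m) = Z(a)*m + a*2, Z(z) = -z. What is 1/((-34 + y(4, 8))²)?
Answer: 1024/1190281 ≈ 0.00086030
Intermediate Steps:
B(a, m) = -2*a/3 + a*m/3 (B(a, m) = -((-a)*m + a*2)/3 = -(-a*m + 2*a)/3 = -(2*a - a*m)/3 = -2*a/3 + a*m/3)
y(k, f) = -3/32 (y(k, f) = 1/(-12 + (⅓)*4*(-2 + 3)) = 1/(-12 + (⅓)*4*1) = 1/(-12 + 4/3) = 1/(-32/3) = -3/32)
1/((-34 + y(4, 8))²) = 1/((-34 - 3/32)²) = 1/((-1091/32)²) = 1/(1190281/1024) = 1024/1190281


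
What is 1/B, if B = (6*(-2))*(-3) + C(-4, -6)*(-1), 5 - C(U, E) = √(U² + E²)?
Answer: 31/909 - 2*√13/909 ≈ 0.026170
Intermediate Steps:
C(U, E) = 5 - √(E² + U²) (C(U, E) = 5 - √(U² + E²) = 5 - √(E² + U²))
B = 31 + 2*√13 (B = (6*(-2))*(-3) + (5 - √((-6)² + (-4)²))*(-1) = -12*(-3) + (5 - √(36 + 16))*(-1) = 36 + (5 - √52)*(-1) = 36 + (5 - 2*√13)*(-1) = 36 + (-5 + 2*√13) = 31 + 2*√13 ≈ 38.211)
1/B = 1/(31 + 2*√13)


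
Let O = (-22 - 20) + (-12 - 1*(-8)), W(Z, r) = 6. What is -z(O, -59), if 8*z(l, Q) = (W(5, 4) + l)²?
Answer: -200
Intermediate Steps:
O = -46 (O = -42 + (-12 + 8) = -42 - 4 = -46)
z(l, Q) = (6 + l)²/8
-z(O, -59) = -(6 - 46)²/8 = -(-40)²/8 = -1600/8 = -1*200 = -200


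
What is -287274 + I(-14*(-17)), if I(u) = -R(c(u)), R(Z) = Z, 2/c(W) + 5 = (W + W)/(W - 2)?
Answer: -25280053/88 ≈ -2.8727e+5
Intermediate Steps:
c(W) = 2/(-5 + 2*W/(-2 + W)) (c(W) = 2/(-5 + (W + W)/(W - 2)) = 2/(-5 + (2*W)/(-2 + W)) = 2/(-5 + 2*W/(-2 + W)))
I(u) = -2*(2 - u)/(-10 + 3*u)
-287274 + I(-14*(-17)) = -287274 + 2*(-2 - 14*(-17))/(-10 + 3*(-14*(-17))) = -287274 + 2*(-2 + 238)/(-10 + 3*238) = -287274 + 2*236/(-10 + 714) = -287274 + 2*236/704 = -287274 + 2*(1/704)*236 = -287274 + 59/88 = -25280053/88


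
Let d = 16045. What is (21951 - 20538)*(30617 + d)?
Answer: 65933406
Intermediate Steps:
(21951 - 20538)*(30617 + d) = (21951 - 20538)*(30617 + 16045) = 1413*46662 = 65933406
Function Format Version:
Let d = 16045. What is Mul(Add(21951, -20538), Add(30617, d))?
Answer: 65933406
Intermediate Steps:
Mul(Add(21951, -20538), Add(30617, d)) = Mul(Add(21951, -20538), Add(30617, 16045)) = Mul(1413, 46662) = 65933406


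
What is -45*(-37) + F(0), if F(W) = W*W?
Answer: 1665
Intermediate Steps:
F(W) = W²
-45*(-37) + F(0) = -45*(-37) + 0² = 1665 + 0 = 1665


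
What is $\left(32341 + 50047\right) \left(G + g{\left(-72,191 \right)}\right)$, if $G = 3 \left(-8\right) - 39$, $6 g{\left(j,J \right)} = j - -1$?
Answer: $- \frac{18496106}{3} \approx -6.1654 \cdot 10^{6}$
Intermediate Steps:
$g{\left(j,J \right)} = \frac{1}{6} + \frac{j}{6}$ ($g{\left(j,J \right)} = \frac{j - -1}{6} = \frac{j + 1}{6} = \frac{1 + j}{6} = \frac{1}{6} + \frac{j}{6}$)
$G = -63$ ($G = -24 - 39 = -63$)
$\left(32341 + 50047\right) \left(G + g{\left(-72,191 \right)}\right) = \left(32341 + 50047\right) \left(-63 + \left(\frac{1}{6} + \frac{1}{6} \left(-72\right)\right)\right) = 82388 \left(-63 + \left(\frac{1}{6} - 12\right)\right) = 82388 \left(-63 - \frac{71}{6}\right) = 82388 \left(- \frac{449}{6}\right) = - \frac{18496106}{3}$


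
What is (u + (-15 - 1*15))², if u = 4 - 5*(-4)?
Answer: 36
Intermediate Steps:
u = 24 (u = 4 + 20 = 24)
(u + (-15 - 1*15))² = (24 + (-15 - 1*15))² = (24 + (-15 - 15))² = (24 - 30)² = (-6)² = 36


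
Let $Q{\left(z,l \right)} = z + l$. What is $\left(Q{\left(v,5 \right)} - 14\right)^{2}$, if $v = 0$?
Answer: $81$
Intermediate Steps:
$Q{\left(z,l \right)} = l + z$
$\left(Q{\left(v,5 \right)} - 14\right)^{2} = \left(\left(5 + 0\right) - 14\right)^{2} = \left(5 - 14\right)^{2} = \left(-9\right)^{2} = 81$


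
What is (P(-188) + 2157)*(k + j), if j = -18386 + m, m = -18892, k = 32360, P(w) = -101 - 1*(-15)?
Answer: -10185178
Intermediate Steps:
P(w) = -86 (P(w) = -101 + 15 = -86)
j = -37278 (j = -18386 - 18892 = -37278)
(P(-188) + 2157)*(k + j) = (-86 + 2157)*(32360 - 37278) = 2071*(-4918) = -10185178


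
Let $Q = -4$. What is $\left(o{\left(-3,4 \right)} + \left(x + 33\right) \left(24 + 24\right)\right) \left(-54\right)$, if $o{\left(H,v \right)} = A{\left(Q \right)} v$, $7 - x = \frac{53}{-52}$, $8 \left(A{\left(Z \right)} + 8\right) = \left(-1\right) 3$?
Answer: $- \frac{1358667}{13} \approx -1.0451 \cdot 10^{5}$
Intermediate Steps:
$A{\left(Z \right)} = - \frac{67}{8}$ ($A{\left(Z \right)} = -8 + \frac{\left(-1\right) 3}{8} = -8 + \frac{1}{8} \left(-3\right) = -8 - \frac{3}{8} = - \frac{67}{8}$)
$x = \frac{417}{52}$ ($x = 7 - \frac{53}{-52} = 7 - 53 \left(- \frac{1}{52}\right) = 7 - - \frac{53}{52} = 7 + \frac{53}{52} = \frac{417}{52} \approx 8.0192$)
$o{\left(H,v \right)} = - \frac{67 v}{8}$
$\left(o{\left(-3,4 \right)} + \left(x + 33\right) \left(24 + 24\right)\right) \left(-54\right) = \left(\left(- \frac{67}{8}\right) 4 + \left(\frac{417}{52} + 33\right) \left(24 + 24\right)\right) \left(-54\right) = \left(- \frac{67}{2} + \frac{2133}{52} \cdot 48\right) \left(-54\right) = \left(- \frac{67}{2} + \frac{25596}{13}\right) \left(-54\right) = \frac{50321}{26} \left(-54\right) = - \frac{1358667}{13}$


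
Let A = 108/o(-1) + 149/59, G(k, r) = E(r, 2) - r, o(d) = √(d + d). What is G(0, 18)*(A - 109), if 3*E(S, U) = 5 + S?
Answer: 64914/59 + 558*I*√2 ≈ 1100.2 + 789.13*I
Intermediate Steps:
E(S, U) = 5/3 + S/3 (E(S, U) = (5 + S)/3 = 5/3 + S/3)
o(d) = √2*√d (o(d) = √(2*d) = √2*√d)
G(k, r) = 5/3 - 2*r/3 (G(k, r) = (5/3 + r/3) - r = 5/3 - 2*r/3)
A = 149/59 - 54*I*√2 (A = 108/((√2*√(-1))) + 149/59 = 108/((√2*I)) + 149*(1/59) = 108/((I*√2)) + 149/59 = 108*(-I*√2/2) + 149/59 = -54*I*√2 + 149/59 = 149/59 - 54*I*√2 ≈ 2.5254 - 76.368*I)
G(0, 18)*(A - 109) = (5/3 - ⅔*18)*((149/59 - 54*I*√2) - 109) = (5/3 - 12)*(-6282/59 - 54*I*√2) = -31*(-6282/59 - 54*I*√2)/3 = 64914/59 + 558*I*√2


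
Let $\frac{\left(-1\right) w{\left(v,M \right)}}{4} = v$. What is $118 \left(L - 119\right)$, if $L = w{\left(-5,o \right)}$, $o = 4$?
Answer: $-11682$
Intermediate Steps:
$w{\left(v,M \right)} = - 4 v$
$L = 20$ ($L = \left(-4\right) \left(-5\right) = 20$)
$118 \left(L - 119\right) = 118 \left(20 - 119\right) = 118 \left(-99\right) = -11682$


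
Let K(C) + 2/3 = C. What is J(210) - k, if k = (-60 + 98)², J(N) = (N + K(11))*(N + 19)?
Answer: 147037/3 ≈ 49012.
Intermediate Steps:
K(C) = -⅔ + C
J(N) = (19 + N)*(31/3 + N) (J(N) = (N + (-⅔ + 11))*(N + 19) = (N + 31/3)*(19 + N) = (31/3 + N)*(19 + N) = (19 + N)*(31/3 + N))
k = 1444 (k = 38² = 1444)
J(210) - k = (589/3 + 210² + (88/3)*210) - 1*1444 = (589/3 + 44100 + 6160) - 1444 = 151369/3 - 1444 = 147037/3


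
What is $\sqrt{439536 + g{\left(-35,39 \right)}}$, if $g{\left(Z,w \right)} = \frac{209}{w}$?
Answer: $\frac{\sqrt{668542407}}{39} \approx 662.98$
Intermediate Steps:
$\sqrt{439536 + g{\left(-35,39 \right)}} = \sqrt{439536 + \frac{209}{39}} = \sqrt{\frac{17142113}{39}} = \frac{\sqrt{668542407}}{39}$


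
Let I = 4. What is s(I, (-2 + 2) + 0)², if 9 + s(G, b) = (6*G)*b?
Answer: 81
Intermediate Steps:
s(G, b) = -9 + 6*G*b (s(G, b) = -9 + (6*G)*b = -9 + 6*G*b)
s(I, (-2 + 2) + 0)² = (-9 + 6*4*((-2 + 2) + 0))² = (-9 + 6*4*(0 + 0))² = (-9 + 6*4*0)² = (-9 + 0)² = (-9)² = 81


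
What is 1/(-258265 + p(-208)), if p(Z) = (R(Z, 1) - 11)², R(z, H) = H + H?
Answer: -1/258184 ≈ -3.8732e-6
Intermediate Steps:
R(z, H) = 2*H
p(Z) = 81 (p(Z) = (2*1 - 11)² = (2 - 11)² = (-9)² = 81)
1/(-258265 + p(-208)) = 1/(-258265 + 81) = 1/(-258184) = -1/258184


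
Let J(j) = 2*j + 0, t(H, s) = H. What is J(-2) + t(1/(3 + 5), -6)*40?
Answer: 1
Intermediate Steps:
J(j) = 2*j
J(-2) + t(1/(3 + 5), -6)*40 = 2*(-2) + 40/(3 + 5) = -4 + 40/8 = -4 + (⅛)*40 = -4 + 5 = 1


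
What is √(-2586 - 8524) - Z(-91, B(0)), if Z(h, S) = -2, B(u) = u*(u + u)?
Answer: 2 + I*√11110 ≈ 2.0 + 105.4*I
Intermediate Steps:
B(u) = 2*u² (B(u) = u*(2*u) = 2*u²)
√(-2586 - 8524) - Z(-91, B(0)) = √(-2586 - 8524) - 1*(-2) = √(-11110) + 2 = I*√11110 + 2 = 2 + I*√11110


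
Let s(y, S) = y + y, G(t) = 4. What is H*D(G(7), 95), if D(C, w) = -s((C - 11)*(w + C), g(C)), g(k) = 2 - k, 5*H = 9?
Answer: 12474/5 ≈ 2494.8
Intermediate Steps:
H = 9/5 (H = (⅕)*9 = 9/5 ≈ 1.8000)
s(y, S) = 2*y
D(C, w) = -2*(-11 + C)*(C + w) (D(C, w) = -2*(C - 11)*(w + C) = -2*(-11 + C)*(C + w))
H*D(G(7), 95) = 9*(-2*4² + 22*4 + 22*95 - 2*4*95)/5 = 9*(-2*16 + 88 + 2090 - 760)/5 = 9*(-32 + 88 + 2090 - 760)/5 = (9/5)*1386 = 12474/5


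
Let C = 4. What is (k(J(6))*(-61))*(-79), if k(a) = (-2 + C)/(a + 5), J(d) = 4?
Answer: 9638/9 ≈ 1070.9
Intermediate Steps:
k(a) = 2/(5 + a) (k(a) = (-2 + 4)/(a + 5) = 2/(5 + a))
(k(J(6))*(-61))*(-79) = ((2/(5 + 4))*(-61))*(-79) = ((2/9)*(-61))*(-79) = -122/9*(-79) = 9638/9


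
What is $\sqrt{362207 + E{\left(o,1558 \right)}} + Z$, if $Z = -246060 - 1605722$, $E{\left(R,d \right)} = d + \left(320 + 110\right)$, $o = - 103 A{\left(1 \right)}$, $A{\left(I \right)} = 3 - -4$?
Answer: $-1851782 + 13 \sqrt{2155} \approx -1.8512 \cdot 10^{6}$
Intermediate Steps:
$A{\left(I \right)} = 7$ ($A{\left(I \right)} = 3 + 4 = 7$)
$o = -721$ ($o = \left(-103\right) 7 = -721$)
$E{\left(R,d \right)} = 430 + d$ ($E{\left(R,d \right)} = d + 430 = 430 + d$)
$Z = -1851782$ ($Z = -246060 - 1605722 = -1851782$)
$\sqrt{362207 + E{\left(o,1558 \right)}} + Z = \sqrt{362207 + \left(430 + 1558\right)} - 1851782 = \sqrt{362207 + 1988} - 1851782 = \sqrt{364195} - 1851782 = 13 \sqrt{2155} - 1851782 = -1851782 + 13 \sqrt{2155}$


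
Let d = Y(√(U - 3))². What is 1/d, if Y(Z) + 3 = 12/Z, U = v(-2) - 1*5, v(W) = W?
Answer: 25/(9*(5 + 2*I*√10)²) ≈ -0.0098619 - 0.041582*I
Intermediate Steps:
U = -7 (U = -2 - 1*5 = -2 - 5 = -7)
Y(Z) = -3 + 12/Z
d = (-3 - 6*I*√10/5)² (d = (-3 + 12/(√(-7 - 3)))² = (-3 + 12/(√(-10)))² = (-3 + 12/((I*√10)))² = (-3 + 12*(-I*√10/10))² = (-3 - 6*I*√10/5)² ≈ -5.4 + 22.768*I)
1/d = 1/(-27/5 + 36*I*√10/5)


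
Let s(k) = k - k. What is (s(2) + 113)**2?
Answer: 12769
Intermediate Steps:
s(k) = 0
(s(2) + 113)**2 = (0 + 113)**2 = 113**2 = 12769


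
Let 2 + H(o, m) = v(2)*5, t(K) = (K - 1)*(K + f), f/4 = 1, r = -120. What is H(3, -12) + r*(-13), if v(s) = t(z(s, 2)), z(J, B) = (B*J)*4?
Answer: 3058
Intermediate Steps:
f = 4 (f = 4*1 = 4)
z(J, B) = 4*B*J
t(K) = (-1 + K)*(4 + K) (t(K) = (K - 1)*(K + 4) = (-1 + K)*(4 + K))
v(s) = -4 + 24*s + 64*s**2 (v(s) = -4 + (4*2*s)**2 + 3*(4*2*s) = -4 + (8*s)**2 + 3*(8*s) = -4 + 64*s**2 + 24*s = -4 + 24*s + 64*s**2)
H(o, m) = 1498 (H(o, m) = -2 + (-4 + 24*2 + 64*2**2)*5 = -2 + (-4 + 48 + 64*4)*5 = -2 + (-4 + 48 + 256)*5 = -2 + 300*5 = -2 + 1500 = 1498)
H(3, -12) + r*(-13) = 1498 - 120*(-13) = 1498 + 1560 = 3058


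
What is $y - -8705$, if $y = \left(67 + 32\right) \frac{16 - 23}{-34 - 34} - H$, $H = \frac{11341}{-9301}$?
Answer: $\frac{5512850721}{632468} \approx 8716.4$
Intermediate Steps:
$H = - \frac{11341}{9301}$ ($H = 11341 \left(- \frac{1}{9301}\right) = - \frac{11341}{9301} \approx -1.2193$)
$y = \frac{7216781}{632468}$ ($y = \left(67 + 32\right) \frac{16 - 23}{-34 - 34} - - \frac{11341}{9301} = 99 \left(- \frac{7}{-68}\right) + \frac{11341}{9301} = 99 \left(\left(-7\right) \left(- \frac{1}{68}\right)\right) + \frac{11341}{9301} = 99 \cdot \frac{7}{68} + \frac{11341}{9301} = \frac{693}{68} + \frac{11341}{9301} = \frac{7216781}{632468} \approx 11.411$)
$y - -8705 = \frac{7216781}{632468} - -8705 = \frac{7216781}{632468} + 8705 = \frac{5512850721}{632468}$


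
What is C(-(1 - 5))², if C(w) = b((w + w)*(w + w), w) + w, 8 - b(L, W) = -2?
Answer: 196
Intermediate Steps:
b(L, W) = 10 (b(L, W) = 8 - 1*(-2) = 8 + 2 = 10)
C(w) = 10 + w
C(-(1 - 5))² = (10 - (1 - 5))² = (10 - 1*(-4))² = (10 + 4)² = 14² = 196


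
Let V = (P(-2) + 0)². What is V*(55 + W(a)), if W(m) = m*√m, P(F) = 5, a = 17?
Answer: 1375 + 425*√17 ≈ 3127.3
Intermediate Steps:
W(m) = m^(3/2)
V = 25 (V = (5 + 0)² = 5² = 25)
V*(55 + W(a)) = 25*(55 + 17^(3/2)) = 25*(55 + 17*√17) = 1375 + 425*√17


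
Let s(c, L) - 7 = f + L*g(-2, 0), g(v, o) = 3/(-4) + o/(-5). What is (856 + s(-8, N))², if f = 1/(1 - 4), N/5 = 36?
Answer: 4765489/9 ≈ 5.2950e+5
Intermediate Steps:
N = 180 (N = 5*36 = 180)
f = -⅓ (f = 1/(-3) = -⅓ ≈ -0.33333)
g(v, o) = -¾ - o/5 (g(v, o) = 3*(-¼) + o*(-⅕) = -¾ - o/5)
s(c, L) = 20/3 - 3*L/4 (s(c, L) = 7 + (-⅓ + L*(-¾ - ⅕*0)) = 7 + (-⅓ + L*(-¾ + 0)) = 7 + (-⅓ + L*(-¾)) = 7 + (-⅓ - 3*L/4) = 20/3 - 3*L/4)
(856 + s(-8, N))² = (856 + (20/3 - ¾*180))² = (856 + (20/3 - 135))² = (856 - 385/3)² = (2183/3)² = 4765489/9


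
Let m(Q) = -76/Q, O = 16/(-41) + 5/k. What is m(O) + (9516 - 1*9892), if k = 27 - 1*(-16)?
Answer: -47620/483 ≈ -98.592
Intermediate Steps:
k = 43 (k = 27 + 16 = 43)
O = -483/1763 (O = 16/(-41) + 5/43 = 16*(-1/41) + 5*(1/43) = -16/41 + 5/43 = -483/1763 ≈ -0.27396)
m(O) + (9516 - 1*9892) = -76/(-483/1763) + (9516 - 1*9892) = -76*(-1763/483) + (9516 - 9892) = 133988/483 - 376 = -47620/483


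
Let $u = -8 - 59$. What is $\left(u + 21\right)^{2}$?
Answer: $2116$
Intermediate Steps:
$u = -67$
$\left(u + 21\right)^{2} = \left(-67 + 21\right)^{2} = \left(-46\right)^{2} = 2116$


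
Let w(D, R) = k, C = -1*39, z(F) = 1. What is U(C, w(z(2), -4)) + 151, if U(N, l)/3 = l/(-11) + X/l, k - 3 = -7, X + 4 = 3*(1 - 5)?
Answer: 1805/11 ≈ 164.09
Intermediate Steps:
X = -16 (X = -4 + 3*(1 - 5) = -4 + 3*(-4) = -4 - 12 = -16)
C = -39
k = -4 (k = 3 - 7 = -4)
w(D, R) = -4
U(N, l) = -48/l - 3*l/11 (U(N, l) = 3*(l/(-11) - 16/l) = 3*(l*(-1/11) - 16/l) = 3*(-l/11 - 16/l) = 3*(-16/l - l/11) = -48/l - 3*l/11)
U(C, w(z(2), -4)) + 151 = (-48/(-4) - 3/11*(-4)) + 151 = (-48*(-¼) + 12/11) + 151 = (12 + 12/11) + 151 = 144/11 + 151 = 1805/11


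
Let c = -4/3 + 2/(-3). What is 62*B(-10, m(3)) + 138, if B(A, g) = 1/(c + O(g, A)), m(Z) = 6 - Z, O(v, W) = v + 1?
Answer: 169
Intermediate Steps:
O(v, W) = 1 + v
c = -2 (c = -4*⅓ + 2*(-⅓) = -4/3 - ⅔ = -2)
B(A, g) = 1/(-1 + g) (B(A, g) = 1/(-2 + (1 + g)) = 1/(-1 + g))
62*B(-10, m(3)) + 138 = 62/(-1 + (6 - 1*3)) + 138 = 62/(-1 + (6 - 3)) + 138 = 62/(-1 + 3) + 138 = 62/2 + 138 = 62*(½) + 138 = 31 + 138 = 169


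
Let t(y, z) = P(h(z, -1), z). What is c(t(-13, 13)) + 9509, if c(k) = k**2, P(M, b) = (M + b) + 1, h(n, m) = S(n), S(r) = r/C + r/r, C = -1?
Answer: 9513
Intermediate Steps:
S(r) = 1 - r (S(r) = r/(-1) + r/r = r*(-1) + 1 = -r + 1 = 1 - r)
h(n, m) = 1 - n
P(M, b) = 1 + M + b
t(y, z) = 2 (t(y, z) = 1 + (1 - z) + z = 2)
c(t(-13, 13)) + 9509 = 2**2 + 9509 = 4 + 9509 = 9513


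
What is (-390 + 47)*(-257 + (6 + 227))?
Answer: 8232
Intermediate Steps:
(-390 + 47)*(-257 + (6 + 227)) = -343*(-257 + 233) = -343*(-24) = 8232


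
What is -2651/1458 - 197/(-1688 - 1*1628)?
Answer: -4251745/2417364 ≈ -1.7588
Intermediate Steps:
-2651/1458 - 197/(-1688 - 1*1628) = -2651*1/1458 - 197/(-1688 - 1628) = -2651/1458 - 197/(-3316) = -2651/1458 - 197*(-1/3316) = -2651/1458 + 197/3316 = -4251745/2417364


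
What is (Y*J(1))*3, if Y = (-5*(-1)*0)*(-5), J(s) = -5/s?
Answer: 0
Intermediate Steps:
Y = 0 (Y = (5*0)*(-5) = 0*(-5) = 0)
(Y*J(1))*3 = (0*(-5/1))*3 = (0*(-5*1))*3 = (0*(-5))*3 = 0*3 = 0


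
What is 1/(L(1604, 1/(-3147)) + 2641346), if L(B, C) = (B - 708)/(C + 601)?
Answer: 945673/2497851005714 ≈ 3.7859e-7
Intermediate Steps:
L(B, C) = (-708 + B)/(601 + C)
1/(L(1604, 1/(-3147)) + 2641346) = 1/((-708 + 1604)/(601 + 1/(-3147)) + 2641346) = 1/(896/(601 - 1/3147) + 2641346) = 1/(896/(1891346/3147) + 2641346) = 1/((3147/1891346)*896 + 2641346) = 1/(1409856/945673 + 2641346) = 1/(2497851005714/945673) = 945673/2497851005714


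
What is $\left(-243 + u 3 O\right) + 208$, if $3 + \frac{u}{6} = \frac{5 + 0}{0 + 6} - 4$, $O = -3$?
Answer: $298$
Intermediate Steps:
$u = -37$ ($u = -18 + 6 \left(\frac{5 + 0}{0 + 6} - 4\right) = -18 + 6 \left(\frac{5}{6} - 4\right) = -18 + 6 \left(- \frac{19}{6}\right) = -18 - 19 = -37$)
$\left(-243 + u 3 O\right) + 208 = \left(-243 + \left(-37\right) 3 \left(-3\right)\right) + 208 = \left(-243 - -333\right) + 208 = \left(-243 + 333\right) + 208 = 90 + 208 = 298$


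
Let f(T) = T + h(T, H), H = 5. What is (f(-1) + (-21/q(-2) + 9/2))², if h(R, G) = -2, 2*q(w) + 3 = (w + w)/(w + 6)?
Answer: 144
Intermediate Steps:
q(w) = -3/2 + w/(6 + w) (q(w) = -3/2 + ((w + w)/(w + 6))/2 = -3/2 + ((2*w)/(6 + w))/2 = -3/2 + (2*w/(6 + w))/2 = -3/2 + w/(6 + w))
f(T) = -2 + T (f(T) = T - 2 = -2 + T)
(f(-1) + (-21/q(-2) + 9/2))² = ((-2 - 1) + (-21*2*(6 - 2)/(-18 - 1*(-2)) + 9/2))² = (-3 + (-21*8/(-18 + 2) + 9*(½)))² = (-3 + (-21/((½)*(¼)*(-16)) + 9/2))² = (-3 + (-21/(-2) + 9/2))² = (-3 + (-21*(-½) + 9/2))² = (-3 + (21/2 + 9/2))² = (-3 + 15)² = 12² = 144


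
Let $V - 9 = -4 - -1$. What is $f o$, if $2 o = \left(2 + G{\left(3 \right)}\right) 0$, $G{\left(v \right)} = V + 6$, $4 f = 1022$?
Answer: $0$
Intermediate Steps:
$f = \frac{511}{2}$ ($f = \frac{1}{4} \cdot 1022 = \frac{511}{2} \approx 255.5$)
$V = 6$ ($V = 9 - 3 = 6$)
$G{\left(v \right)} = 12$ ($G{\left(v \right)} = 6 + 6 = 12$)
$o = 0$ ($o = \frac{\left(2 + 12\right) 0}{2} = \frac{14 \cdot 0}{2} = \frac{1}{2} \cdot 0 = 0$)
$f o = \frac{511}{2} \cdot 0 = 0$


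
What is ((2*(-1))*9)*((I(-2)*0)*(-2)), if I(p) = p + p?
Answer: 0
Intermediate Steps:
I(p) = 2*p
((2*(-1))*9)*((I(-2)*0)*(-2)) = ((2*(-1))*9)*(((2*(-2))*0)*(-2)) = (-2*9)*(-4*0*(-2)) = -0*(-2) = -18*0 = 0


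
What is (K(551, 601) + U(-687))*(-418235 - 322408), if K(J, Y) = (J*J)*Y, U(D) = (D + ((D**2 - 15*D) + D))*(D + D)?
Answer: 354243917272557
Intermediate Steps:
U(D) = 2*D*(D**2 - 13*D) (U(D) = (D + (D**2 - 14*D))*(2*D) = (D**2 - 13*D)*(2*D) = 2*D*(D**2 - 13*D))
K(J, Y) = Y*J**2 (K(J, Y) = J**2*Y = Y*J**2)
(K(551, 601) + U(-687))*(-418235 - 322408) = (601*551**2 + 2*(-687)**2*(-13 - 687))*(-418235 - 322408) = (601*303601 + 2*471969*(-700))*(-740643) = (182464201 - 660756600)*(-740643) = -478292399*(-740643) = 354243917272557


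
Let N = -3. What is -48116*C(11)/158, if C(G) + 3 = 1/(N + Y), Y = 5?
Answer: 60145/79 ≈ 761.33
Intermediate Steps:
C(G) = -5/2 (C(G) = -3 + 1/(-3 + 5) = -3 + 1/2 = -3 + ½ = -5/2)
-48116*C(11)/158 = -(-120290)/158 = -48116*(-5/316) = 60145/79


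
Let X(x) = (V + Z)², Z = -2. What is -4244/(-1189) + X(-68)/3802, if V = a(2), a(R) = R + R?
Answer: 8070222/2260289 ≈ 3.5704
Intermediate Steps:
a(R) = 2*R
V = 4 (V = 2*2 = 4)
X(x) = 4 (X(x) = (4 - 2)² = 2² = 4)
-4244/(-1189) + X(-68)/3802 = -4244/(-1189) + 4/3802 = -4244*(-1/1189) + 4*(1/3802) = 4244/1189 + 2/1901 = 8070222/2260289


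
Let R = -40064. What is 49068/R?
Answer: -12267/10016 ≈ -1.2247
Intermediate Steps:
49068/R = 49068/(-40064) = 49068*(-1/40064) = -12267/10016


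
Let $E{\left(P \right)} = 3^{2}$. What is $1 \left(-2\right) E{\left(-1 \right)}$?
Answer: $-18$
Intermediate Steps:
$E{\left(P \right)} = 9$
$1 \left(-2\right) E{\left(-1 \right)} = 1 \left(-2\right) 9 = \left(-2\right) 9 = -18$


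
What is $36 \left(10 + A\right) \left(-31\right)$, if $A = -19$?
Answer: $10044$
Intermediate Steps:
$36 \left(10 + A\right) \left(-31\right) = 36 \left(10 - 19\right) \left(-31\right) = 36 \left(-9\right) \left(-31\right) = \left(-324\right) \left(-31\right) = 10044$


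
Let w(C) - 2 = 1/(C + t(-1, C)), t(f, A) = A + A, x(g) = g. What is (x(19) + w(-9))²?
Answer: 320356/729 ≈ 439.45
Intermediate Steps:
t(f, A) = 2*A
w(C) = 2 + 1/(3*C) (w(C) = 2 + 1/(C + 2*C) = 2 + 1/(3*C))
(x(19) + w(-9))² = (19 + (2 + (⅓)/(-9)))² = (19 + (2 + (⅓)*(-⅑)))² = (19 + (2 - 1/27))² = (19 + 53/27)² = (566/27)² = 320356/729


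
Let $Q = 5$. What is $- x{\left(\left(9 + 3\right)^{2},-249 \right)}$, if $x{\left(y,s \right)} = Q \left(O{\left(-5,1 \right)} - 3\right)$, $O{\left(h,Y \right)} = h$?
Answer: $40$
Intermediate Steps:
$x{\left(y,s \right)} = -40$ ($x{\left(y,s \right)} = 5 \left(-5 - 3\right) = 5 \left(-8\right) = -40$)
$- x{\left(\left(9 + 3\right)^{2},-249 \right)} = \left(-1\right) \left(-40\right) = 40$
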